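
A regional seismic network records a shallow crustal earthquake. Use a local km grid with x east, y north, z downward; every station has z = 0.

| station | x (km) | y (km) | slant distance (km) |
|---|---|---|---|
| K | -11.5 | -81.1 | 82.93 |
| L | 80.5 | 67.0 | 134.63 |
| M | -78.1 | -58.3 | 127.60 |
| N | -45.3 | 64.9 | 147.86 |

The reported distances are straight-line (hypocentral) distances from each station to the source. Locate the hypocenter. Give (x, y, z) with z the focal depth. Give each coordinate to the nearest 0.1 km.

x ≈ 34.3 km, y ≈ -44.9 km, depth ≈ 58.9 km

Each station gives a sphere (x−x_i)² + (y−y_i)² + z² = d_i² (stations at z=0).
Subtracting the K sphere from L and M: z² cancels, leaving linear equations in x and y:
184.0 x + 296.2 y = -6988.06
-133.2 x + 45.6 y = -6615.34
Solving: x ≈ 34.295, y ≈ -44.896 km (keep extra digits for the depth step; rounded: 34.3, -44.9).
Then from the K sphere: z² = 82.93² − (x + 11.5)² − (y + 81.1)² with x = 34.295, y = -44.896, so z ≈ 58.902 ≈ 58.9 km.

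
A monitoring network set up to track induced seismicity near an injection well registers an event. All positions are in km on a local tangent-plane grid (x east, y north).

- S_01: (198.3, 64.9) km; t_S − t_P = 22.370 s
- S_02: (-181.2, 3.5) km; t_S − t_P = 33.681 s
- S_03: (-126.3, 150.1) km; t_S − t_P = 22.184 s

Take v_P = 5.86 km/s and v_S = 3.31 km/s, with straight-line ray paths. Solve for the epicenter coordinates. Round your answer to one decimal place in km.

x ≈ 41.3 km, y ≈ 130.5 km

Distance from S−P lag: d = Δt · v_P v_S / (v_P − v_S) = Δt · (5.86·3.31)/(5.86−3.31) ≈ 7.6065·Δt.
So d_S_01 = 170.16, d_S_02 = 256.19, d_S_03 = 168.74 km.
Circle about each station: (x − 198.3)² + (y − 64.9)² = 170.16²; (x + 181.2)² + (y − 3.5)² = 256.19²; (x + 126.3)² + (y − 150.1)² = 168.74².
Subtracting the S_01 equation from the S_02 and S_03 equations removes the quadratic terms:
-759.0 x − 122.8 y = -47368.10
-649.2 x + 170.4 y = -4571.96
Solving the 2×2 system: x ≈ 41.3, y ≈ 130.5 km.
Check against S_01 (with the unrounded x, y): √((x − 198.3)²+(y − 64.9)²) = 170.16 ≈ 170.16 km. ✓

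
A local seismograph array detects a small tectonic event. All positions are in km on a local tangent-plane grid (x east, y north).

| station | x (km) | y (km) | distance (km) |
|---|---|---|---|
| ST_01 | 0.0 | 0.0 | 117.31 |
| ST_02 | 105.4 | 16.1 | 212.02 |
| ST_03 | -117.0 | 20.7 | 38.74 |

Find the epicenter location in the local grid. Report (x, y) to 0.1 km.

-102.7 km east, 56.7 km north

Circle about each station: x² + y² = 117.31²; (x − 105.4)² + (y − 16.1)² = 212.02²; (x + 117.0)² + (y − 20.7)² = 38.74².
Subtracting pairs of circle equations eliminates x²+y² and gives linear equations (the radical axes):
210.8 x + 32.2 y = -19822.47
-234.0 x + 41.4 y = 26378.34
Solving the 2×2 system: x ≈ -102.7, y ≈ 56.7 km.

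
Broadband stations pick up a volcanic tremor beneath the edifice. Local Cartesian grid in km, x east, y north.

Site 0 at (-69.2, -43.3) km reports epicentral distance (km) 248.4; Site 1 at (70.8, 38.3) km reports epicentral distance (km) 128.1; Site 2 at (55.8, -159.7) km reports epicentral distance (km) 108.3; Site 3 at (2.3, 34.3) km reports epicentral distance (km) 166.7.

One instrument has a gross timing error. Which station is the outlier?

Site 0

Solve using three stations at a time. Using Site 1, Site 2, Site 3 (subtract circle equations pairwise → linear system) gives (x, y) ≈ (126.2, -77.3).
Distances from that point to each station vs reported:
  Site 0: calculated 198.4 vs reported 248.4 → residual 50.0 km
  Site 1: calculated 128.2 vs reported 128.1 → residual 0.1 km
  Site 2: calculated 108.4 vs reported 108.3 → residual 0.1 km
  Site 3: calculated 166.8 vs reported 166.7 → residual 0.1 km
Site 1, Site 2, Site 3 are mutually consistent (residuals ≈ 0); Site 0 is off by 50.0 km.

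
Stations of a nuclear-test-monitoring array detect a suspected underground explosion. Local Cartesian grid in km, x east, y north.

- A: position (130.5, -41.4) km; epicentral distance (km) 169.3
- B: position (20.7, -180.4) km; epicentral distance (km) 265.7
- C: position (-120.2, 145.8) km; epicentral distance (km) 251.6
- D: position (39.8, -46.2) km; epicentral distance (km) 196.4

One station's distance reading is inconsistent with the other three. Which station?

B

Solve using three stations at a time. Using A, C, D (subtract circle equations pairwise → linear system) gives (x, y) ≈ (130.7, 127.8).
Distances from that point to each station vs reported:
  A: calculated 169.2 vs reported 169.3 → residual 0.1 km
  B: calculated 327.3 vs reported 265.7 → residual 61.6 km
  C: calculated 251.5 vs reported 251.6 → residual 0.1 km
  D: calculated 196.3 vs reported 196.4 → residual 0.1 km
A, C, D are mutually consistent (residuals ≈ 0); B is off by 61.6 km.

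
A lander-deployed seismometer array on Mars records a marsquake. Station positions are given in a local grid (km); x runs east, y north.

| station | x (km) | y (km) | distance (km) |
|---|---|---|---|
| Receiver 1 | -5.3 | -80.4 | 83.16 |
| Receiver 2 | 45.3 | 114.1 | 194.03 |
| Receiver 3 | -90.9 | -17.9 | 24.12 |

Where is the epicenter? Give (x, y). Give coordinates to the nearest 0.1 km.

Circle about each station: (x + 5.3)² + (y + 80.4)² = 83.16²; (x − 45.3)² + (y − 114.1)² = 194.03²; (x + 90.9)² + (y + 17.9)² = 24.12².
Subtracting pairs of circle equations eliminates x²+y² and gives linear equations (the radical axes):
101.2 x + 389.0 y = -22153.41
-171.2 x + 125.0 y = 8424.78
Solving the 2×2 system: x ≈ -76.3, y ≈ -37.1 km.

x ≈ -76.3 km, y ≈ -37.1 km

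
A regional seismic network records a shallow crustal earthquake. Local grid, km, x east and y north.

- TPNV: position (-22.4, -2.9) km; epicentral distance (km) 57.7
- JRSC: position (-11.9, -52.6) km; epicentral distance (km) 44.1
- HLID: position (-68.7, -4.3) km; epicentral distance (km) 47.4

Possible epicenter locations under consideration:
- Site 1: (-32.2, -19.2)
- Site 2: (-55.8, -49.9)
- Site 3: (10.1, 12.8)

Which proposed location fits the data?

Site 2

For each candidate, compare |candidate − station| to the reported distance:
Site 1: residuals TPNV 38.7, JRSC 5.0, HLID 8.0 → max 38.7 km
Site 2: residuals TPNV 0.0, JRSC 0.1, HLID 0.0 → max 0.1 km
Site 3: residuals TPNV 21.6, JRSC 24.9, HLID 33.2 → max 33.2 km
Only Site 2 has all residuals ≈ 0.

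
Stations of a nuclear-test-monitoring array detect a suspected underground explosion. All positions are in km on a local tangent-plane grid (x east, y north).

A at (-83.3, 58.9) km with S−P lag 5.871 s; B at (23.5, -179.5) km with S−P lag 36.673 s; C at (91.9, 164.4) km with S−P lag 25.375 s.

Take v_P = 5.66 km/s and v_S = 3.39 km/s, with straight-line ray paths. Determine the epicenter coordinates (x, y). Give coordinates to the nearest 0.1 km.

Distance from S−P lag: d = Δt · v_P v_S / (v_P − v_S) = Δt · (5.66·3.39)/(5.66−3.39) ≈ 8.4526·Δt.
So d_A = 49.63, d_B = 309.98, d_C = 214.48 km.
Circle about each station: (x + 83.3)² + (y − 58.9)² = 49.63²; (x − 23.5)² + (y + 179.5)² = 309.98²; (x − 91.9)² + (y − 164.4)² = 214.48².
Subtracting the A equation from the B and C equations removes the quadratic terms:
213.6 x − 476.8 y = -71260.06
350.4 x + 211.0 y = -18473.66
Solving the 2×2 system: x ≈ -112.4, y ≈ 99.1 km.
Check against A (with the unrounded x, y): √((x + 83.3)²+(y − 58.9)²) = 49.63 ≈ 49.63 km. ✓

x ≈ -112.4 km, y ≈ 99.1 km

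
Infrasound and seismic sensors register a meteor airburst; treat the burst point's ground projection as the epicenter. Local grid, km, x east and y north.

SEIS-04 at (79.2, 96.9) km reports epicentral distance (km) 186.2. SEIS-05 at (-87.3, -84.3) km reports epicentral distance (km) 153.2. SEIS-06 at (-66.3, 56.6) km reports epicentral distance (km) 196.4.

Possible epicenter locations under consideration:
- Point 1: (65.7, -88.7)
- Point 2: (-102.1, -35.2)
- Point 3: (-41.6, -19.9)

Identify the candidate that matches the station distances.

Point 1

For each candidate, compare |candidate − station| to the reported distance:
Point 1: residuals SEIS-04 0.1, SEIS-05 0.1, SEIS-06 0.1 → max 0.1 km
Point 2: residuals SEIS-04 38.1, SEIS-05 101.9, SEIS-06 97.9 → max 101.9 km
Point 3: residuals SEIS-04 18.2, SEIS-05 74.2, SEIS-06 116.0 → max 116.0 km
Only Point 1 has all residuals ≈ 0.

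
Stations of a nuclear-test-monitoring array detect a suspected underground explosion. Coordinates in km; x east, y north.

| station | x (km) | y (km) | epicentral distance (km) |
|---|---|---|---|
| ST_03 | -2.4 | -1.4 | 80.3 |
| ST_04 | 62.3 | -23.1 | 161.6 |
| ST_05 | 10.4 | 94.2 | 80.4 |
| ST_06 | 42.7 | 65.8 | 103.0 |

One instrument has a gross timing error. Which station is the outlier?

Solve using three stations at a time. Using ST_03, ST_05, ST_06 (subtract circle equations pairwise → linear system) gives (x, y) ≈ (-59.7, 54.8).
Distances from that point to each station vs reported:
  ST_03: calculated 80.3 vs reported 80.3 → residual 0.0 km
  ST_04: calculated 144.8 vs reported 161.6 → residual 16.8 km
  ST_05: calculated 80.4 vs reported 80.4 → residual 0.0 km
  ST_06: calculated 103.0 vs reported 103.0 → residual 0.0 km
ST_03, ST_05, ST_06 are mutually consistent (residuals ≈ 0); ST_04 is off by 16.8 km.

ST_04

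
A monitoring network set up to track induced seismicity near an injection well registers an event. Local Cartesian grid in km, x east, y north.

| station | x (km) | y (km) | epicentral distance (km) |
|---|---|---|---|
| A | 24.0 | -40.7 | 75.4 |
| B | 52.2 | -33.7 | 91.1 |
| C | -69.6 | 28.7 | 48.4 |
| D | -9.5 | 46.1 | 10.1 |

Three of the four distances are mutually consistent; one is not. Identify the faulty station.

D

Solve using three stations at a time. Using A, B, C (subtract circle equations pairwise → linear system) gives (x, y) ≈ (-22.2, 18.9).
Distances from that point to each station vs reported:
  A: calculated 75.4 vs reported 75.4 → residual 0.0 km
  B: calculated 91.1 vs reported 91.1 → residual 0.0 km
  C: calculated 48.4 vs reported 48.4 → residual 0.0 km
  D: calculated 30.0 vs reported 10.1 → residual 19.9 km
A, B, C are mutually consistent (residuals ≈ 0); D is off by 19.9 km.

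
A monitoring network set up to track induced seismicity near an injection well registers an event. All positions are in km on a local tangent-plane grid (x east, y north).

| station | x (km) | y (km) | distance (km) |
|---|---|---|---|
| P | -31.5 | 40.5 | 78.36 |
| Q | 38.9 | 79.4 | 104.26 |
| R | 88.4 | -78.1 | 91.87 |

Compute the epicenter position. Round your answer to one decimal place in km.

x ≈ 15.5 km, y ≈ -22.2 km

Circle about each station: (x + 31.5)² + (y − 40.5)² = 78.36²; (x − 38.9)² + (y − 79.4)² = 104.26²; (x − 88.4)² + (y + 78.1)² = 91.87².
Subtracting the P equation from the Q and R equations removes the quadratic terms:
140.8 x + 77.8 y = 455.21
239.8 x − 237.2 y = 8981.86
Solving the 2×2 system: x ≈ 15.5, y ≈ -22.2 km.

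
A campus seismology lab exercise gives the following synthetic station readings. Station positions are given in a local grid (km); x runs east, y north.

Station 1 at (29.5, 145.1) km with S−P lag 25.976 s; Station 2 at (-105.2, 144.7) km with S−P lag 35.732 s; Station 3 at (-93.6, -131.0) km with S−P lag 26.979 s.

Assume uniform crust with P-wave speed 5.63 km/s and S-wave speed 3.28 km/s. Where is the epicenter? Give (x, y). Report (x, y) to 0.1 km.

Distance from S−P lag: d = Δt · v_P v_S / (v_P − v_S) = Δt · (5.63·3.28)/(5.63−3.28) ≈ 7.8580·Δt.
So d_Station 1 = 204.12, d_Station 2 = 280.78, d_Station 3 = 212.00 km.
Circle about each station: (x − 29.5)² + (y − 145.1)² = 204.12²; (x + 105.2)² + (y − 144.7)² = 280.78²; (x + 93.6)² + (y + 131.0)² = 212.00².
Subtracting pairs of circle equations eliminates x²+y² and gives linear equations (the radical axes):
-269.4 x − 0.8 y = -27091.56
-246.2 x − 552.2 y = 718.67
Solving the 2×2 system: x ≈ 100.7, y ≈ -46.2 km.
Check against Station 1 (with the unrounded x, y): √((x − 29.5)²+(y − 145.1)²) = 204.12 ≈ 204.12 km. ✓

x ≈ 100.7 km, y ≈ -46.2 km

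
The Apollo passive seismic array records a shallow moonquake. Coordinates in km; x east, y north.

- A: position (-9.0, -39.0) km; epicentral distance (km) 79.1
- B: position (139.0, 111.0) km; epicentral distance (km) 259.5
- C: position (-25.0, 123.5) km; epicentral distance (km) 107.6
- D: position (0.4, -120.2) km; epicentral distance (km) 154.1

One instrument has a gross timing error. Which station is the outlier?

Solve using three stations at a time. Using A, C, D (subtract circle equations pairwise → linear system) gives (x, y) ≈ (-60.3, 21.6).
Distances from that point to each station vs reported:
  A: calculated 79.4 vs reported 79.1 → residual 0.3 km
  B: calculated 218.4 vs reported 259.5 → residual 41.1 km
  C: calculated 107.8 vs reported 107.6 → residual 0.2 km
  D: calculated 154.3 vs reported 154.1 → residual 0.2 km
A, C, D are mutually consistent (residuals ≈ 0); B is off by 41.1 km.

B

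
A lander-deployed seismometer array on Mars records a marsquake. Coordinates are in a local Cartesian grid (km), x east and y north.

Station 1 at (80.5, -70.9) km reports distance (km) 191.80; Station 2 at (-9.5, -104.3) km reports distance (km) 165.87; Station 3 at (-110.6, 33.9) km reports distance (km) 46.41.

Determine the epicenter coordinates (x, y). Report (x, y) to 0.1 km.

-67.5 km east, 51.1 km north

Circle about each station: (x − 80.5)² + (y + 70.9)² = 191.80²; (x + 9.5)² + (y + 104.3)² = 165.87²; (x + 110.6)² + (y − 33.9)² = 46.41².
Subtracting the Station 1 equation from the Station 2 and Station 3 equations removes the quadratic terms:
-180.0 x − 66.8 y = 8736.06
-382.2 x + 209.6 y = 36507.86
Solving the 2×2 system: x ≈ -67.5, y ≈ 51.1 km.
Check against Station 1 (with the unrounded x, y): √((x − 80.5)²+(y + 70.9)²) = 191.80 ≈ 191.80 km. ✓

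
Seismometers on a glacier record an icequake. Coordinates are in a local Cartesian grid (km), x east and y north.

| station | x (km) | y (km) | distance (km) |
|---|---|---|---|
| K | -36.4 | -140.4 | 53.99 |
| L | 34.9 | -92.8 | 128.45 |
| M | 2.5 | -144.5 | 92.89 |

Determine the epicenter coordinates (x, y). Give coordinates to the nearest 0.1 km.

-88.8 km east, -127.4 km north

Circle about each station: (x + 36.4)² + (y + 140.4)² = 53.99²; (x − 34.9)² + (y + 92.8)² = 128.45²; (x − 2.5)² + (y + 144.5)² = 92.89².
Subtracting pairs of circle equations eliminates x²+y² and gives linear equations (the radical axes):
142.6 x + 95.2 y = -24791.75
77.8 x − 8.2 y = -5864.25
Solving the 2×2 system: x ≈ -88.8, y ≈ -127.4 km.
Check against K (with the unrounded x, y): √((x + 36.4)²+(y + 140.4)²) = 53.99 ≈ 53.99 km. ✓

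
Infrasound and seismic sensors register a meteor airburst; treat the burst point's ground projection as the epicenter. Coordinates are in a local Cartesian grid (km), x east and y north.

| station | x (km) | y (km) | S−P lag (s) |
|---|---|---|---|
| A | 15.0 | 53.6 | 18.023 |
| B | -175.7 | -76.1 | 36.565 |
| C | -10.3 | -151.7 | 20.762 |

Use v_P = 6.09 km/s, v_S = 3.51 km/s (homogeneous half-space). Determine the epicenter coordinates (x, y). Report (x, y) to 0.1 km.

(125.8, -46.5)

Distance from S−P lag: d = Δt · v_P v_S / (v_P − v_S) = Δt · (6.09·3.51)/(6.09−3.51) ≈ 8.2852·Δt.
So d_A = 149.32, d_B = 302.95, d_C = 172.02 km.
Circle about each station: (x − 15.0)² + (y − 53.6)² = 149.32²; (x + 175.7)² + (y + 76.1)² = 302.95²; (x + 10.3)² + (y + 151.7)² = 172.02².
Subtracting the A equation from the B and C equations removes the quadratic terms:
-381.4 x − 259.4 y = -35918.50
-50.6 x − 410.6 y = 12726.60
Solving the 2×2 system: x ≈ 125.8, y ≈ -46.5 km.
Check against A (with the unrounded x, y): √((x − 15.0)²+(y − 53.6)²) = 149.32 ≈ 149.32 km. ✓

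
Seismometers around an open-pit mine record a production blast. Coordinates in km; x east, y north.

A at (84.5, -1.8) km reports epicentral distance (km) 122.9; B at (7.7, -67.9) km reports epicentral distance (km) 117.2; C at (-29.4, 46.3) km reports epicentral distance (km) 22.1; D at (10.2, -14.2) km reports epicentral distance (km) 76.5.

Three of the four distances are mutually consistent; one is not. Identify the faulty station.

A

Solve using three stations at a time. Using B, C, D (subtract circle equations pairwise → linear system) gives (x, y) ≈ (-48.3, 35.0).
Distances from that point to each station vs reported:
  A: calculated 137.9 vs reported 122.9 → residual 15.0 km
  B: calculated 117.2 vs reported 117.2 → residual 0.0 km
  C: calculated 22.0 vs reported 22.1 → residual 0.1 km
  D: calculated 76.5 vs reported 76.5 → residual 0.0 km
B, C, D are mutually consistent (residuals ≈ 0); A is off by 15.0 km.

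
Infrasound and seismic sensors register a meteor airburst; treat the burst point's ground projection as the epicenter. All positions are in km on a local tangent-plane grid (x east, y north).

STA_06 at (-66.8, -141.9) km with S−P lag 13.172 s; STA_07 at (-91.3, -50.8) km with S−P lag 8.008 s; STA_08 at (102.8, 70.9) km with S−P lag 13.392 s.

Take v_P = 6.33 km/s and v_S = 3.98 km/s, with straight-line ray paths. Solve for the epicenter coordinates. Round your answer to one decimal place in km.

-15.6 km east, -10.3 km north

Distance from S−P lag: d = Δt · v_P v_S / (v_P − v_S) = Δt · (6.33·3.98)/(6.33−3.98) ≈ 10.7206·Δt.
So d_STA_06 = 141.21, d_STA_07 = 85.85, d_STA_08 = 143.57 km.
Circle about each station: (x + 66.8)² + (y + 141.9)² = 141.21²; (x + 91.3)² + (y + 50.8)² = 85.85²; (x − 102.8)² + (y − 70.9)² = 143.57².
Subtracting pairs of circle equations eliminates x²+y² and gives linear equations (the radical axes):
-49.0 x + 182.2 y = -1111.48
339.2 x + 425.6 y = -9675.28
Solving the 2×2 system: x ≈ -15.6, y ≈ -10.3 km.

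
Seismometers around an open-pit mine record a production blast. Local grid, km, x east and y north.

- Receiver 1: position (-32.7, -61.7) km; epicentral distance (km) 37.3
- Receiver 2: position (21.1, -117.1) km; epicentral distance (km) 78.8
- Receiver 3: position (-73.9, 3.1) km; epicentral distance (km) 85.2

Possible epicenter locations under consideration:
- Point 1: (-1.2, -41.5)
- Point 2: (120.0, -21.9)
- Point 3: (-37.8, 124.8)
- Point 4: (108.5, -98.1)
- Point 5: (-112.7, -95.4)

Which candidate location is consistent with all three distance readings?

For each candidate, compare |candidate − station| to the reported distance:
Point 1: residuals Receiver 1 0.1, Receiver 2 0.0, Receiver 3 0.1 → max 0.1 km
Point 2: residuals Receiver 1 120.5, Receiver 2 58.5, Receiver 3 110.3 → max 120.5 km
Point 3: residuals Receiver 1 149.3, Receiver 2 170.2, Receiver 3 41.7 → max 170.2 km
Point 4: residuals Receiver 1 108.5, Receiver 2 10.6, Receiver 3 123.4 → max 123.4 km
Point 5: residuals Receiver 1 49.5, Receiver 2 56.7, Receiver 3 20.7 → max 56.7 km
Only Point 1 has all residuals ≈ 0.

Point 1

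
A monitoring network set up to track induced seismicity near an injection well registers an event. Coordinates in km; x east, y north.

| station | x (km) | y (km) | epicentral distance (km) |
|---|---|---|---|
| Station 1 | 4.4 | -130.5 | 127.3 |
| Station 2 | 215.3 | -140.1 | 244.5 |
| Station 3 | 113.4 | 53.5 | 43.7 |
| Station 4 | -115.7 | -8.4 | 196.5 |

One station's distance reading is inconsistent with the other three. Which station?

Station 1

Solve using three stations at a time. Using Station 2, Station 3, Station 4 (subtract circle equations pairwise → linear system) gives (x, y) ≈ (69.8, 56.4).
Distances from that point to each station vs reported:
  Station 1: calculated 198.0 vs reported 127.3 → residual 70.7 km
  Station 2: calculated 244.5 vs reported 244.5 → residual 0.0 km
  Station 3: calculated 43.7 vs reported 43.7 → residual 0.0 km
  Station 4: calculated 196.5 vs reported 196.5 → residual 0.0 km
Station 2, Station 3, Station 4 are mutually consistent (residuals ≈ 0); Station 1 is off by 70.7 km.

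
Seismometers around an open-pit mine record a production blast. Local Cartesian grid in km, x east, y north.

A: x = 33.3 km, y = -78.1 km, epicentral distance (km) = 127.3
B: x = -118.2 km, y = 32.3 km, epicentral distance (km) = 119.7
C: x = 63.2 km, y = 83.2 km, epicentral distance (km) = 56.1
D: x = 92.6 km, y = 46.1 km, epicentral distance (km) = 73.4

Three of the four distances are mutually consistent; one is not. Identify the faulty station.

Solve using three stations at a time. Using A, C, D (subtract circle equations pairwise → linear system) gives (x, y) ≈ (19.3, 48.4).
Distances from that point to each station vs reported:
  A: calculated 127.3 vs reported 127.3 → residual 0.0 km
  B: calculated 138.4 vs reported 119.7 → residual 18.7 km
  C: calculated 56.0 vs reported 56.1 → residual 0.1 km
  D: calculated 73.3 vs reported 73.4 → residual 0.1 km
A, C, D are mutually consistent (residuals ≈ 0); B is off by 18.7 km.

B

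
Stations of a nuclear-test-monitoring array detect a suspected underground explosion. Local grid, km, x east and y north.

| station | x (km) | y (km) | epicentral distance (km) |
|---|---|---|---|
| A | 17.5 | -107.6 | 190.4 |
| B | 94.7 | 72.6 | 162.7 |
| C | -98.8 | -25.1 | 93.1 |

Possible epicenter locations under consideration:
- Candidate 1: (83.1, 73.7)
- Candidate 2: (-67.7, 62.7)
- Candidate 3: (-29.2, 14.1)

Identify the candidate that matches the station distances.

For each candidate, compare |candidate − station| to the reported distance:
Candidate 1: residuals A 2.4, B 151.0, C 113.9 → max 151.0 km
Candidate 2: residuals A 0.0, B 0.0, C 0.0 → max 0.0 km
Candidate 3: residuals A 60.0, B 25.7, C 13.2 → max 60.0 km
Only Candidate 2 has all residuals ≈ 0.

Candidate 2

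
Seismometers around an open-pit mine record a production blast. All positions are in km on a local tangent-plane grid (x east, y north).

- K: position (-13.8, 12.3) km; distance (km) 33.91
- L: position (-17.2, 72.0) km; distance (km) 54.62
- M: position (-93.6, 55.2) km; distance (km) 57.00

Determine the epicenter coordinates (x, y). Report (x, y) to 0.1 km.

Circle about each station: (x + 13.8)² + (y − 12.3)² = 33.91²; (x + 17.2)² + (y − 72.0)² = 54.62²; (x + 93.6)² + (y − 55.2)² = 57.00².
Subtracting pairs of circle equations eliminates x²+y² and gives linear equations (the radical axes):
-6.8 x + 119.4 y = 3304.65
-159.6 x + 85.8 y = 9367.16
Solving the 2×2 system: x ≈ -45.2, y ≈ 25.1 km.

-45.2 km east, 25.1 km north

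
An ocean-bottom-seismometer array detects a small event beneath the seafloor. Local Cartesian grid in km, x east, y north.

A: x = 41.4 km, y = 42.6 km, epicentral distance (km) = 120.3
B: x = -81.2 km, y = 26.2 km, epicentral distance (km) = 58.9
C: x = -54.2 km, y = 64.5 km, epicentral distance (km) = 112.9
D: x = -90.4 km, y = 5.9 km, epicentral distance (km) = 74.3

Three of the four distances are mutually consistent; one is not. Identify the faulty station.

Solve using three stations at a time. Using A, C, D (subtract circle equations pairwise → linear system) gives (x, y) ≈ (-38.5, -47.3).
Distances from that point to each station vs reported:
  A: calculated 120.3 vs reported 120.3 → residual 0.0 km
  B: calculated 85.0 vs reported 58.9 → residual 26.1 km
  C: calculated 112.9 vs reported 112.9 → residual 0.0 km
  D: calculated 74.3 vs reported 74.3 → residual 0.0 km
A, C, D are mutually consistent (residuals ≈ 0); B is off by 26.1 km.

B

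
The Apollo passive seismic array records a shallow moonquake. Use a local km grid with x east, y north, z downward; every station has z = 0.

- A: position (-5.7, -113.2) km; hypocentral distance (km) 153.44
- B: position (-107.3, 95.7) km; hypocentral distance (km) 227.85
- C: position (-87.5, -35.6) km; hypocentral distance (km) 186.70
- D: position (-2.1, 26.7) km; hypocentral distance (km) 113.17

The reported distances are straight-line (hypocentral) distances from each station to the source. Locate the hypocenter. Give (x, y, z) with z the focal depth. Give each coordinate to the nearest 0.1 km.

x ≈ 86.3 km, y ≈ -7.2 km, depth ≈ 62.0 km

Each station gives a sphere (x−x_i)² + (y−y_i)² + z² = d_i² (stations at z=0).
Subtracting the A sphere from B and C: z² cancels, leaving linear equations in x and y:
-203.2 x + 417.8 y = -20546.74
-163.6 x + 155.2 y = -15236.18
Solving: x ≈ 86.290, y ≈ -7.210 km (keep extra digits for the depth step; rounded: 86.3, -7.2).
Then from the A sphere: z² = 153.44² − (x + 5.7)² − (y + 113.2)² with x = 86.290, y = -7.210, so z ≈ 62.031 ≈ 62.0 km.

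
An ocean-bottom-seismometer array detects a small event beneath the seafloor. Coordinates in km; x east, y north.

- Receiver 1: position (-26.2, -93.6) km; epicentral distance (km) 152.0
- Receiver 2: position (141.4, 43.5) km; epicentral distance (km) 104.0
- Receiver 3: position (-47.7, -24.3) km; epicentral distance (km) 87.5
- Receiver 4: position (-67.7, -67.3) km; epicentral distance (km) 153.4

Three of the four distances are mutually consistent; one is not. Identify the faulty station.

Receiver 3

Solve using three stations at a time. Using Receiver 1, Receiver 2, Receiver 4 (subtract circle equations pairwise → linear system) gives (x, y) ≈ (37.4, 44.5).
Distances from that point to each station vs reported:
  Receiver 1: calculated 152.0 vs reported 152.0 → residual 0.0 km
  Receiver 2: calculated 104.0 vs reported 104.0 → residual 0.0 km
  Receiver 3: calculated 109.4 vs reported 87.5 → residual 21.9 km
  Receiver 4: calculated 153.4 vs reported 153.4 → residual 0.0 km
Receiver 1, Receiver 2, Receiver 4 are mutually consistent (residuals ≈ 0); Receiver 3 is off by 21.9 km.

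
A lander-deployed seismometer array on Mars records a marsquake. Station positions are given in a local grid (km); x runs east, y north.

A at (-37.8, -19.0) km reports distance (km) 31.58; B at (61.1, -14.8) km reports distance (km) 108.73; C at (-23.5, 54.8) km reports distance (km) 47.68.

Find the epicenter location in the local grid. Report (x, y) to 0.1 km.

Circle about each station: (x + 37.8)² + (y + 19.0)² = 31.58²; (x − 61.1)² + (y + 14.8)² = 108.73²; (x + 23.5)² + (y − 54.8)² = 47.68².
Subtracting pairs of circle equations eliminates x²+y² and gives linear equations (the radical axes):
197.8 x + 8.4 y = -8662.51
28.6 x + 147.6 y = 489.36
Solving the 2×2 system: x ≈ -44.3, y ≈ 11.9 km.

x ≈ -44.3 km, y ≈ 11.9 km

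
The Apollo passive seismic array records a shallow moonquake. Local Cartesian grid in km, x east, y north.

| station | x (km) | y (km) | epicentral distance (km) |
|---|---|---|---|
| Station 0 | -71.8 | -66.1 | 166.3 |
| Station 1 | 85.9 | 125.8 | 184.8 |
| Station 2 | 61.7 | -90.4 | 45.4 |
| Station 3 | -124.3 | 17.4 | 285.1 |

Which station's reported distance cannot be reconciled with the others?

Station 3

Solve using three stations at a time. Using Station 0, Station 1, Station 2 (subtract circle equations pairwise → linear system) gives (x, y) ≈ (94.3, -58.8).
Distances from that point to each station vs reported:
  Station 0: calculated 166.3 vs reported 166.3 → residual 0.0 km
  Station 1: calculated 184.8 vs reported 184.8 → residual 0.0 km
  Station 2: calculated 45.4 vs reported 45.4 → residual 0.0 km
  Station 3: calculated 231.5 vs reported 285.1 → residual 53.6 km
Station 0, Station 1, Station 2 are mutually consistent (residuals ≈ 0); Station 3 is off by 53.6 km.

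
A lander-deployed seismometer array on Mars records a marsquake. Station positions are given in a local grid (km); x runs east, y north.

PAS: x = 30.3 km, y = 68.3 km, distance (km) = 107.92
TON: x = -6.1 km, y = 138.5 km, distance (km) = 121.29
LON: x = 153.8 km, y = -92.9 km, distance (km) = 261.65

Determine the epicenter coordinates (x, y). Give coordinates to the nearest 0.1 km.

x ≈ -73.1 km, y ≈ 37.4 km

Circle about each station: (x − 30.3)² + (y − 68.3)² = 107.92²; (x + 6.1)² + (y − 138.5)² = 121.29²; (x − 153.8)² + (y + 92.9)² = 261.65².
Subtracting the PAS equation from the TON and LON equations removes the quadratic terms:
-72.8 x + 140.4 y = 10571.94
247.0 x − 322.4 y = -30112.13
Solving the 2×2 system: x ≈ -73.1, y ≈ 37.4 km.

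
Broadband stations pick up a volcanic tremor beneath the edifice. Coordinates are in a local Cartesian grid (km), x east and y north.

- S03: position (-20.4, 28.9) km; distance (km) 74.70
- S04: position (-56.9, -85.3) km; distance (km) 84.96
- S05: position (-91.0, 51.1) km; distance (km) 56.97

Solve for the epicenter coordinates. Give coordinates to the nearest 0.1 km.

Circle about each station: (x + 20.4)² + (y − 28.9)² = 74.70²; (x + 56.9)² + (y + 85.3)² = 84.96²; (x + 91.0)² + (y − 51.1)² = 56.97².
Subtracting the S03 equation from the S04 and S05 equations removes the quadratic terms:
-73.0 x − 228.4 y = 7624.22
-141.2 x + 44.4 y = 11975.35
Solving the 2×2 system: x ≈ -86.6, y ≈ -5.7 km.

x ≈ -86.6 km, y ≈ -5.7 km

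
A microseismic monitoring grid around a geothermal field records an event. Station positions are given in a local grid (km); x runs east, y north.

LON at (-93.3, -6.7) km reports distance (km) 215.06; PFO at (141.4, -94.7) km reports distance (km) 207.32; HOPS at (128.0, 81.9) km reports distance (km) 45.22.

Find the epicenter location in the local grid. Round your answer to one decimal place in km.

Circle about each station: (x + 93.3)² + (y + 6.7)² = 215.06²; (x − 141.4)² + (y + 94.7)² = 207.32²; (x − 128.0)² + (y − 81.9)² = 45.22².
Subtracting the LON equation from the PFO and HOPS equations removes the quadratic terms:
469.4 x − 176.0 y = 23481.49
442.6 x + 177.2 y = 58547.79
Solving the 2×2 system: x ≈ 89.8, y ≈ 106.1 km.
Check against LON (with the unrounded x, y): √((x + 93.3)²+(y + 6.7)²) = 215.06 ≈ 215.06 km. ✓

89.8 km east, 106.1 km north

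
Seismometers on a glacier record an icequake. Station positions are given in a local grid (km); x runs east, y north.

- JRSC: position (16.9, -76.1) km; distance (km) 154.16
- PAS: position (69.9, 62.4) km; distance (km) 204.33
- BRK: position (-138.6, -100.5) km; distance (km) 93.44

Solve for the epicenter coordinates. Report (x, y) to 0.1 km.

x ≈ -121.7 km, y ≈ -8.6 km

Circle about each station: (x − 16.9)² + (y + 76.1)² = 154.16²; (x − 69.9)² + (y − 62.4)² = 204.33²; (x + 138.6)² + (y + 100.5)² = 93.44².
Subtracting the JRSC equation from the PAS and BRK equations removes the quadratic terms:
106.0 x + 277.0 y = -15282.49
-311.0 x − 48.8 y = 38267.66
Solving the 2×2 system: x ≈ -121.7, y ≈ -8.6 km.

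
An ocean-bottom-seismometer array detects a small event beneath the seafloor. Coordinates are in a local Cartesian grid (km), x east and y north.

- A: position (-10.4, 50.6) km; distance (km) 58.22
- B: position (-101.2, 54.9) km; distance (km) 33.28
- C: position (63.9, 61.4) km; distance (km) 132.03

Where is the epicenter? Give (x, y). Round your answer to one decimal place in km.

Circle about each station: (x + 10.4)² + (y − 50.6)² = 58.22²; (x + 101.2)² + (y − 54.9)² = 33.28²; (x − 63.9)² + (y − 61.4)² = 132.03².
Subtracting the A equation from the B and C equations removes the quadratic terms:
-181.6 x + 8.6 y = 12868.94
148.6 x + 21.6 y = -8857.70
Solving the 2×2 system: x ≈ -68.1, y ≈ 58.4 km.
Check against A (with the unrounded x, y): √((x + 10.4)²+(y − 50.6)²) = 58.22 ≈ 58.22 km. ✓

x ≈ -68.1 km, y ≈ 58.4 km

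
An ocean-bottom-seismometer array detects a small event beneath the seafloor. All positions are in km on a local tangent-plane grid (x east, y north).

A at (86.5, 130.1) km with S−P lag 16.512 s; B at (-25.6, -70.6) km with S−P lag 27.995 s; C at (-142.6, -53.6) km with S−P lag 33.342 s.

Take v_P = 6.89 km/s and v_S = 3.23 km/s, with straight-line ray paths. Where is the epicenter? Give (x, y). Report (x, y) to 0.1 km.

Distance from S−P lag: d = Δt · v_P v_S / (v_P − v_S) = Δt · (6.89·3.23)/(6.89−3.23) ≈ 6.0805·Δt.
So d_A = 100.40, d_B = 170.22, d_C = 202.74 km.
Circle about each station: (x − 86.5)² + (y − 130.1)² = 100.40²; (x + 25.6)² + (y + 70.6)² = 170.22²; (x + 142.6)² + (y + 53.6)² = 202.74².
Subtracting pairs of circle equations eliminates x²+y² and gives linear equations (the radical axes):
-224.2 x − 401.4 y = -37663.23
-458.2 x − 367.4 y = -32223.89
Solving the 2×2 system: x ≈ -8.9, y ≈ 98.8 km.

-8.9 km east, 98.8 km north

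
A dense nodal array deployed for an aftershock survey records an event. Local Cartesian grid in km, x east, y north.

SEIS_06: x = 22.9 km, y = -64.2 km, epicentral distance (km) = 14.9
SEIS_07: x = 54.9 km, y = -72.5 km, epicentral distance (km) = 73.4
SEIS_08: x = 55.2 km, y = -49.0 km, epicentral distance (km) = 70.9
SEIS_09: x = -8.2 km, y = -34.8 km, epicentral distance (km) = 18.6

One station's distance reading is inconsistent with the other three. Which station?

Solve using three stations at a time. Using SEIS_07, SEIS_08, SEIS_09 (subtract circle equations pairwise → linear system) gives (x, y) ≈ (-15.7, -52.2).
Distances from that point to each station vs reported:
  SEIS_06: calculated 40.4 vs reported 14.9 → residual 25.5 km
  SEIS_07: calculated 73.5 vs reported 73.4 → residual 0.1 km
  SEIS_08: calculated 71.0 vs reported 70.9 → residual 0.1 km
  SEIS_09: calculated 18.9 vs reported 18.6 → residual 0.3 km
SEIS_07, SEIS_08, SEIS_09 are mutually consistent (residuals ≈ 0); SEIS_06 is off by 25.5 km.

SEIS_06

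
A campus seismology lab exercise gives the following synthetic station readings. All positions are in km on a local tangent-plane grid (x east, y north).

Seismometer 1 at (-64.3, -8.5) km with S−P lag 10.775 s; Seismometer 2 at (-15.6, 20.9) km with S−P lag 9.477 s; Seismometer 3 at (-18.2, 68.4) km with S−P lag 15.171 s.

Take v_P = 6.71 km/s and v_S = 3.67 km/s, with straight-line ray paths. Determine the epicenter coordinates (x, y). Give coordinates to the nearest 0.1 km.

x ≈ 12.1 km, y ≈ -50.7 km

Distance from S−P lag: d = Δt · v_P v_S / (v_P − v_S) = Δt · (6.71·3.67)/(6.71−3.67) ≈ 8.1006·Δt.
So d_Seismometer 1 = 87.28, d_Seismometer 2 = 76.77, d_Seismometer 3 = 122.89 km.
Circle about each station: (x + 64.3)² + (y + 8.5)² = 87.28²; (x + 15.6)² + (y − 20.9)² = 76.77²; (x + 18.2)² + (y − 68.4)² = 122.89².
Subtracting the Seismometer 1 equation from the Seismometer 2 and Seismometer 3 equations removes the quadratic terms:
97.4 x + 58.8 y = -1802.40
92.2 x + 153.8 y = -6681.09
Solving the 2×2 system: x ≈ 12.1, y ≈ -50.7 km.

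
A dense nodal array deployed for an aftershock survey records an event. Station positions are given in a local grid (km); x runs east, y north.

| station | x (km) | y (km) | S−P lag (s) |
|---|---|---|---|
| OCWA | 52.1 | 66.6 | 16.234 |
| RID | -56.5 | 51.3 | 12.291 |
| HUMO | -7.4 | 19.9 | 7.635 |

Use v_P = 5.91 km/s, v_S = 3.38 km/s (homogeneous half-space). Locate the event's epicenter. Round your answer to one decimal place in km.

Distance from S−P lag: d = Δt · v_P v_S / (v_P − v_S) = Δt · (5.91·3.38)/(5.91−3.38) ≈ 7.8956·Δt.
So d_OCWA = 128.18, d_RID = 97.04, d_HUMO = 60.28 km.
Circle about each station: (x − 52.1)² + (y − 66.6)² = 128.18²; (x + 56.5)² + (y − 51.3)² = 97.04²; (x + 7.4)² + (y − 19.9)² = 60.28².
Subtracting the OCWA equation from the RID and HUMO equations removes the quadratic terms:
-217.2 x − 30.6 y = 5687.32
-119.0 x − 93.4 y = 6097.23
Solving the 2×2 system: x ≈ -20.7, y ≈ -38.9 km.

-20.7 km east, -38.9 km north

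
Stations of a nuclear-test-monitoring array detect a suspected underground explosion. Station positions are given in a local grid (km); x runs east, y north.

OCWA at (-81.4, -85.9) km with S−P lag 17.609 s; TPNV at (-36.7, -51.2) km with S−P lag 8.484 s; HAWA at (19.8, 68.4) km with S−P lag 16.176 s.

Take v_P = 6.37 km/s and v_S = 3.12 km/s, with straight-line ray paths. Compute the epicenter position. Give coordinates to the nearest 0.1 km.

Distance from S−P lag: d = Δt · v_P v_S / (v_P − v_S) = Δt · (6.37·3.12)/(6.37−3.12) ≈ 6.1152·Δt.
So d_OCWA = 107.68, d_TPNV = 51.88, d_HAWA = 98.92 km.
Circle about each station: (x + 81.4)² + (y + 85.9)² = 107.68²; (x + 36.7)² + (y + 51.2)² = 51.88²; (x − 19.8)² + (y − 68.4)² = 98.92².
Subtracting the OCWA equation from the TPNV and HAWA equations removes the quadratic terms:
89.4 x + 69.4 y = -1132.99
202.4 x + 308.6 y = -7124.35
Solving the 2×2 system: x ≈ 10.7, y ≈ -30.1 km.
Check against OCWA (with the unrounded x, y): √((x + 81.4)²+(y + 85.9)²) = 107.68 ≈ 107.68 km. ✓

10.7 km east, -30.1 km north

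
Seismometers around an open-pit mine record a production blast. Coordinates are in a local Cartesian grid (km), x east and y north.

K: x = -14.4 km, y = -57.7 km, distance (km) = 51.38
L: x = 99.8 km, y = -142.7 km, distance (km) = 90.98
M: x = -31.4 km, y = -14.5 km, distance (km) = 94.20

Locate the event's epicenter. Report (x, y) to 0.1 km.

Circle about each station: (x + 14.4)² + (y + 57.7)² = 51.38²; (x − 99.8)² + (y + 142.7)² = 90.98²; (x + 31.4)² + (y + 14.5)² = 94.20².
Subtracting the K equation from the L and M equations removes the quadratic terms:
228.4 x − 170.0 y = 21149.22
-34.0 x + 86.4 y = -8574.18
Solving the 2×2 system: x ≈ 26.5, y ≈ -88.8 km.

26.5 km east, -88.8 km north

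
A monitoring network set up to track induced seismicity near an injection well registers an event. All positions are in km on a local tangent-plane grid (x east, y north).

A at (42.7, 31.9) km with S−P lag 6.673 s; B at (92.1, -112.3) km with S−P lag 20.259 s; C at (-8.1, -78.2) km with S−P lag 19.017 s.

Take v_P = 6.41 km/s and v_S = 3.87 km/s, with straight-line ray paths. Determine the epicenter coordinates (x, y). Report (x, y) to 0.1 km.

Distance from S−P lag: d = Δt · v_P v_S / (v_P − v_S) = Δt · (6.41·3.87)/(6.41−3.87) ≈ 9.7664·Δt.
So d_A = 65.17, d_B = 197.86, d_C = 185.73 km.
Circle about each station: (x − 42.7)² + (y − 31.9)² = 65.17²; (x − 92.1)² + (y + 112.3)² = 197.86²; (x + 8.1)² + (y + 78.2)² = 185.73².
Subtracting the A equation from the B and C equations removes the quadratic terms:
98.8 x − 288.4 y = -16648.65
-101.6 x − 220.2 y = -26908.55
Solving the 2×2 system: x ≈ 80.2, y ≈ 85.2 km.
Check against A (with the unrounded x, y): √((x − 42.7)²+(y − 31.9)²) = 65.17 ≈ 65.17 km. ✓

x ≈ 80.2 km, y ≈ 85.2 km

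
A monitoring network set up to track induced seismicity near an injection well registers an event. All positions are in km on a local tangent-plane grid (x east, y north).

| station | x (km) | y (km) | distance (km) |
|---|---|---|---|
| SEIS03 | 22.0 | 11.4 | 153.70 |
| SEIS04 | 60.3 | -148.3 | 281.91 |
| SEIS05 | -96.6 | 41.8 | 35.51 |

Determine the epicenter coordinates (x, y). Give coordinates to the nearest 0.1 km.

(-121.1, 67.5)

Circle about each station: (x − 22.0)² + (y − 11.4)² = 153.70²; (x − 60.3)² + (y + 148.3)² = 281.91²; (x + 96.6)² + (y − 41.8)² = 35.51².
Subtracting pairs of circle equations eliminates x²+y² and gives linear equations (the radical axes):
76.6 x − 319.4 y = -30834.54
-237.2 x + 60.8 y = 32827.57
Solving the 2×2 system: x ≈ -121.1, y ≈ 67.5 km.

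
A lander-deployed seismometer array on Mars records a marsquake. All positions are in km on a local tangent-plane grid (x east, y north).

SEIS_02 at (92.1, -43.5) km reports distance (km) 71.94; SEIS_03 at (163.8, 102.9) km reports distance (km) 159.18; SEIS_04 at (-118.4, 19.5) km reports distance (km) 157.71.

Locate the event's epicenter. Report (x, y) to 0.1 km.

Circle about each station: (x − 92.1)² + (y + 43.5)² = 71.94²; (x − 163.8)² + (y − 102.9)² = 159.18²; (x + 118.4)² + (y − 19.5)² = 157.71².
Subtracting the SEIS_02 equation from the SEIS_03 and SEIS_04 equations removes the quadratic terms:
143.4 x + 292.8 y = 6881.28
-421.0 x + 126.0 y = -15672.93
Solving the 2×2 system: x ≈ 38.6, y ≈ 4.6 km.

(38.6, 4.6)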